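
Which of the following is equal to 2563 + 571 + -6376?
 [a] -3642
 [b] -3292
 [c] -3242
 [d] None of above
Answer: c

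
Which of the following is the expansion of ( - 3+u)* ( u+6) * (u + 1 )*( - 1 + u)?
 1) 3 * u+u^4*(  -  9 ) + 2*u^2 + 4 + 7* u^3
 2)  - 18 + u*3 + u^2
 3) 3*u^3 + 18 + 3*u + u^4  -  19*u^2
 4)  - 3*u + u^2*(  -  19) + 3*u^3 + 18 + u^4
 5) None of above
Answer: 4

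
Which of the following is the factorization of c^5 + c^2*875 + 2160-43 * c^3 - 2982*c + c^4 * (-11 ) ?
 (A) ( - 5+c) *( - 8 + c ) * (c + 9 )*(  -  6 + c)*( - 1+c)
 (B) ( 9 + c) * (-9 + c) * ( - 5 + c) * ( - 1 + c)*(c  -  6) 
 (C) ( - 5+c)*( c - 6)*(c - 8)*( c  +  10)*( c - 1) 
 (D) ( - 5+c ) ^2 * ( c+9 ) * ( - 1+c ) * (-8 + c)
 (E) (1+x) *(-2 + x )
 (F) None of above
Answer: A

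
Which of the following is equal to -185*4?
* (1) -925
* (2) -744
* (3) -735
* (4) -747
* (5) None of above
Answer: 5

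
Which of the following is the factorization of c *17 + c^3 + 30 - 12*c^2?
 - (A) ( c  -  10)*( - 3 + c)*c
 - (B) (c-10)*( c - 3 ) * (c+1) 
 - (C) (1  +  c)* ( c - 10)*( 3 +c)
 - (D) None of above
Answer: B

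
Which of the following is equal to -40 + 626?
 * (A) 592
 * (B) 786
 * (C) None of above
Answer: C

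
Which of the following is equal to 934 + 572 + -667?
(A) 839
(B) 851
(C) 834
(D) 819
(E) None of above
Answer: A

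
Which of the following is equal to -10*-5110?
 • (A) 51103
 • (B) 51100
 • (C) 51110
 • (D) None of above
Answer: B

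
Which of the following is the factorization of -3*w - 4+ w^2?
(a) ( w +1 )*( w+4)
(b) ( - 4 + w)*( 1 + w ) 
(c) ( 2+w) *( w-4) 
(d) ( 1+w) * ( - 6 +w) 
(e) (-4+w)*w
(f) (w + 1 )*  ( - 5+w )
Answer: b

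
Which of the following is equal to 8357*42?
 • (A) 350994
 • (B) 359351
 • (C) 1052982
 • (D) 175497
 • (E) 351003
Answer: A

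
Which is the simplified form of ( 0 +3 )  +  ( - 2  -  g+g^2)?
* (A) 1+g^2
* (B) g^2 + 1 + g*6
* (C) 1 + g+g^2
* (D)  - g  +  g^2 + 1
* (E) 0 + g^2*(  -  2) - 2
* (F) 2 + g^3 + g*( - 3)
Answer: D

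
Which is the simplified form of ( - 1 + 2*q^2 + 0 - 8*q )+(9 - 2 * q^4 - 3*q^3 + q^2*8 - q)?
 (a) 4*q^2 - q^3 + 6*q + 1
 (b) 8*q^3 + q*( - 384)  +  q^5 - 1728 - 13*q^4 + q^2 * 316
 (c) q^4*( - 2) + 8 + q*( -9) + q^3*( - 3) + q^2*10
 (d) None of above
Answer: c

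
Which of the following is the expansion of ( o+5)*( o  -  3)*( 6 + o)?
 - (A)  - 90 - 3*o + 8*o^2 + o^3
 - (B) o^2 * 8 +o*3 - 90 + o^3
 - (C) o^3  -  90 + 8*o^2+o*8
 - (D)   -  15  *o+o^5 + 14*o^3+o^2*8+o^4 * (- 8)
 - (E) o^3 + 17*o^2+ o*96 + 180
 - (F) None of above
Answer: A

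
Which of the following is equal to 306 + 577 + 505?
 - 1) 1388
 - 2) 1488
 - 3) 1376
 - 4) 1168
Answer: 1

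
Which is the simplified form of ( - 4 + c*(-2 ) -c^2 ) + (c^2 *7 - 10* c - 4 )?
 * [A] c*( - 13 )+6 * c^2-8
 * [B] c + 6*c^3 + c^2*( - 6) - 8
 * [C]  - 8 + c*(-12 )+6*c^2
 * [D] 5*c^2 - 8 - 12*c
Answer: C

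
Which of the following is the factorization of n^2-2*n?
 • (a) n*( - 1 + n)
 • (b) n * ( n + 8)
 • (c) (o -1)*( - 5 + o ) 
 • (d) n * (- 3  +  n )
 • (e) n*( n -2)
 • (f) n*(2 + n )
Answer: e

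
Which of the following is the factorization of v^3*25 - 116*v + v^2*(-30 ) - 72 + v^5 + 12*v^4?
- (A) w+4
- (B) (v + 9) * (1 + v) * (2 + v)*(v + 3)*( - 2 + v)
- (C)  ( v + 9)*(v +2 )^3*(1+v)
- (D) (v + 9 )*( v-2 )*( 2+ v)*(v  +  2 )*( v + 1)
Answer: D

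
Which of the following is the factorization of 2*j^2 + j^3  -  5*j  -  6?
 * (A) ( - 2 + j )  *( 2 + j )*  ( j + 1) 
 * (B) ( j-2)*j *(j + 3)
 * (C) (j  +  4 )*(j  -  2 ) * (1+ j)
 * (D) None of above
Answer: D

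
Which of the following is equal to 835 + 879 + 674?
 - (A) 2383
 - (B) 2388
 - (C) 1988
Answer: B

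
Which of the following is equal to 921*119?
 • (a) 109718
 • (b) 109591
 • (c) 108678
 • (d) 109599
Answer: d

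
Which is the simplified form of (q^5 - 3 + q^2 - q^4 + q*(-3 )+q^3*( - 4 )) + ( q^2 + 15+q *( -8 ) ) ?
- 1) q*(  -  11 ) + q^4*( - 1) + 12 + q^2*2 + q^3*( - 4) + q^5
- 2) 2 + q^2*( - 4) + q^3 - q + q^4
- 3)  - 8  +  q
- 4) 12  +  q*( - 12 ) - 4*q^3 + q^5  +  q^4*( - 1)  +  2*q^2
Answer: 1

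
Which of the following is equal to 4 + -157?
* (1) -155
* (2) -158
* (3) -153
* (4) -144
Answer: 3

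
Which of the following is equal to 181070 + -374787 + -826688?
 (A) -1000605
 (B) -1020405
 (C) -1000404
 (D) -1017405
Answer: B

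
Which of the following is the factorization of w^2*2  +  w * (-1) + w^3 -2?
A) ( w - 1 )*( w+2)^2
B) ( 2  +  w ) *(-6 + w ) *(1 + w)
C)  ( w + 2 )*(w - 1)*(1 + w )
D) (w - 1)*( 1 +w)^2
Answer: C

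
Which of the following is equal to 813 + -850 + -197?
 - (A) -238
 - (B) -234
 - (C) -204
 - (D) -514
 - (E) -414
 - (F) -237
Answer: B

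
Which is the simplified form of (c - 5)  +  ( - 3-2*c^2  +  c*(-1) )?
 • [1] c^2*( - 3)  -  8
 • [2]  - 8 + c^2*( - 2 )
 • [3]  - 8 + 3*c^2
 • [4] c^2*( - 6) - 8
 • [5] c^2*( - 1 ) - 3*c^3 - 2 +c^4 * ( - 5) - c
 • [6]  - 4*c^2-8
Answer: 2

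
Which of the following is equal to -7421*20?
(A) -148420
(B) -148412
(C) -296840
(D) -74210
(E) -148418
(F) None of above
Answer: A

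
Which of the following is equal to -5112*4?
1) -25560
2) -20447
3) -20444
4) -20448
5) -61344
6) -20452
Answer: 4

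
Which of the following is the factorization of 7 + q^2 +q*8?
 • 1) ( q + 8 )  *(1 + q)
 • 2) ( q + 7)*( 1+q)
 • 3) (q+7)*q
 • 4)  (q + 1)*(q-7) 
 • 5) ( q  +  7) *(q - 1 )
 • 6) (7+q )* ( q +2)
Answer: 2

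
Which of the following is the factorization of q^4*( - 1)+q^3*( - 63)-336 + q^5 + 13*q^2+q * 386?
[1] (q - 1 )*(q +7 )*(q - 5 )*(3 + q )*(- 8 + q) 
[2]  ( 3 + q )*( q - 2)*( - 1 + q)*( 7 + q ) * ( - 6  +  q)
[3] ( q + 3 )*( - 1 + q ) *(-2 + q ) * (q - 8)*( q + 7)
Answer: 3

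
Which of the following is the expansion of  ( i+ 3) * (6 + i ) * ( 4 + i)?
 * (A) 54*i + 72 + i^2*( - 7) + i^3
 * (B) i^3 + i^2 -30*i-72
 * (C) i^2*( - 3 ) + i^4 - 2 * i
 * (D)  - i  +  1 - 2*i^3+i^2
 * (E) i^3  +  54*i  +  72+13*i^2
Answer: E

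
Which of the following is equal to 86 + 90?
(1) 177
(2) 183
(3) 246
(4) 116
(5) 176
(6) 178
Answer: 5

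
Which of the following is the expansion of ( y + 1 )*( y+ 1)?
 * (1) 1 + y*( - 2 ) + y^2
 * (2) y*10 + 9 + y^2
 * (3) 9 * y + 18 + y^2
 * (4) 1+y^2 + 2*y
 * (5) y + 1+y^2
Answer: 4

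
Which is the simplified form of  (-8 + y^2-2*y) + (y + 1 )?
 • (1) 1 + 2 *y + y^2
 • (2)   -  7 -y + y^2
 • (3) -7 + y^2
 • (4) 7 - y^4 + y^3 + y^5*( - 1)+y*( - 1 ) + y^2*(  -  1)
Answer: 2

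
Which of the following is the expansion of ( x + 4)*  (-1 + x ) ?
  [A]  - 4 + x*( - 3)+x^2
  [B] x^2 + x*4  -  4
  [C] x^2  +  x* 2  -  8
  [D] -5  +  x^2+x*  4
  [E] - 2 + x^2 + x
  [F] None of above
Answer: F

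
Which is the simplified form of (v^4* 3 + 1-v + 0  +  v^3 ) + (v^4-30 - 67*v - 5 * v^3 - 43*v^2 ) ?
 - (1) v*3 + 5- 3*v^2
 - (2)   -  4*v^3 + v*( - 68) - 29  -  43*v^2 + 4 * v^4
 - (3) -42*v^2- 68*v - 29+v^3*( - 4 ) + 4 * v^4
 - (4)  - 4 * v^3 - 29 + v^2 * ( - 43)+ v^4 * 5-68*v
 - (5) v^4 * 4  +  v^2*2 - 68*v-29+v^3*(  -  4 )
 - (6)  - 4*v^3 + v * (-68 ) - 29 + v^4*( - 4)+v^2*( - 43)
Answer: 2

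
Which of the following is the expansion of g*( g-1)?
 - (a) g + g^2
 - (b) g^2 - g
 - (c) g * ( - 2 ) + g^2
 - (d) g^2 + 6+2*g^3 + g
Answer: b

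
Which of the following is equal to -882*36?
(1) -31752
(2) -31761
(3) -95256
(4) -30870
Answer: 1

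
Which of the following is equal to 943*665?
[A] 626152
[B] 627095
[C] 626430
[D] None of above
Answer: B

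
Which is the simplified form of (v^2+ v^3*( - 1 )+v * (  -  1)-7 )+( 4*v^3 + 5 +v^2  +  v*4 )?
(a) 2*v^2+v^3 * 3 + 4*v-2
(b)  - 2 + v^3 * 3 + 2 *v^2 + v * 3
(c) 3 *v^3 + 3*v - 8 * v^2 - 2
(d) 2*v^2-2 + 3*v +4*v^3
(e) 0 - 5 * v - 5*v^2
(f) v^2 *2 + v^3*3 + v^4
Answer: b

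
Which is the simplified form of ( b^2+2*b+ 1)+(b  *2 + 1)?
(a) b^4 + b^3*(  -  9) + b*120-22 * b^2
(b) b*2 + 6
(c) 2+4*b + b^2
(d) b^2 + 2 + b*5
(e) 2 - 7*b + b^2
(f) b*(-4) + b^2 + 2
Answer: c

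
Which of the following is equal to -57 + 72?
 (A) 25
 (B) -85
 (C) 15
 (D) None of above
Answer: C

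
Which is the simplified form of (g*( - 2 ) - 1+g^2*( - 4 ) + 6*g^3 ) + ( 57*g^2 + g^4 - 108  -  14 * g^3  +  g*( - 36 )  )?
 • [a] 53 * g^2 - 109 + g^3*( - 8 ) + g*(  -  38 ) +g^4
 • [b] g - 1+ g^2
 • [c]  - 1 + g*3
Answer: a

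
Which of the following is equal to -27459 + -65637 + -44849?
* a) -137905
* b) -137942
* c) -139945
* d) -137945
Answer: d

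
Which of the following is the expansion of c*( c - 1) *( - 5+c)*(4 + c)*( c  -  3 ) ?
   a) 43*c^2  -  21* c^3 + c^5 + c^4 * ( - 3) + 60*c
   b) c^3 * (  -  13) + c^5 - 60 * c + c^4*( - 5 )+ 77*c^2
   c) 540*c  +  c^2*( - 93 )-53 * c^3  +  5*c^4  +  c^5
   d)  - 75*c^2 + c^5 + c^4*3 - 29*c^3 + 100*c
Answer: b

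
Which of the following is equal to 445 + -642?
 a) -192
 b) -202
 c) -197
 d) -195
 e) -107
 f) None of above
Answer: c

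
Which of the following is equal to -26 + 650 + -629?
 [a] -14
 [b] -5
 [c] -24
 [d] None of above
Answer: b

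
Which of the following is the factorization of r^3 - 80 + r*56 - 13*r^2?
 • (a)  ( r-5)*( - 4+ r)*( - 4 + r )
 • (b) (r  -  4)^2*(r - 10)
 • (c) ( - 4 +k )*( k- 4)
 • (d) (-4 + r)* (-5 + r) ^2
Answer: a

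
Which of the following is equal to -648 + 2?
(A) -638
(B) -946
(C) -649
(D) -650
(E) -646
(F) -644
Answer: E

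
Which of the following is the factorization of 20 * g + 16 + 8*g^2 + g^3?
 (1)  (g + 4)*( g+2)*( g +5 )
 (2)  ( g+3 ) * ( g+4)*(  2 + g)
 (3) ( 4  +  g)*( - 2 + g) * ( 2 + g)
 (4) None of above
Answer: 4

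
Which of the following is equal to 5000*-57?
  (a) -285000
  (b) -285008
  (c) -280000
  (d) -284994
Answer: a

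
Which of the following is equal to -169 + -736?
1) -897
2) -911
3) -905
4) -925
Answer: 3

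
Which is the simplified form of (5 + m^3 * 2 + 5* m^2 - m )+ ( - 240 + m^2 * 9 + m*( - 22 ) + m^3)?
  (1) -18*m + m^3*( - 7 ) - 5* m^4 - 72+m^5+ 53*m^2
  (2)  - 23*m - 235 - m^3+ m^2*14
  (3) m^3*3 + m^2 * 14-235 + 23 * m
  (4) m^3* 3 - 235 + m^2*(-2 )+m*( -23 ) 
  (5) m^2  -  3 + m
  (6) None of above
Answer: 6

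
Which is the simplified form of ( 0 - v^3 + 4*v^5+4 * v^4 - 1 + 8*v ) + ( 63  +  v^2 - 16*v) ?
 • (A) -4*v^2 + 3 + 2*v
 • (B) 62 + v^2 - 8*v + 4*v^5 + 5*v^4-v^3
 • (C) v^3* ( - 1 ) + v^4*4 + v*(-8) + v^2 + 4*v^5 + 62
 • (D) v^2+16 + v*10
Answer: C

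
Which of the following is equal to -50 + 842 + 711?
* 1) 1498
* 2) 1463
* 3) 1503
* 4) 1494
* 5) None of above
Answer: 3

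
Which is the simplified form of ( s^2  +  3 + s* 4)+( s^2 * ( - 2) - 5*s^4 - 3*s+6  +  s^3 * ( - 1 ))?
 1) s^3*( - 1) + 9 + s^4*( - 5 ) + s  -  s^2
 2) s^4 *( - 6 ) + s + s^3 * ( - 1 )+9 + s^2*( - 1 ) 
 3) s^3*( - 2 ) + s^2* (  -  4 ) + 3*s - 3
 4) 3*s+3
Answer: 1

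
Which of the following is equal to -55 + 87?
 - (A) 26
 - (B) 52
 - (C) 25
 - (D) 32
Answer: D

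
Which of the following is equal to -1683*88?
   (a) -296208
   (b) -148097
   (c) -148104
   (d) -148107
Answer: c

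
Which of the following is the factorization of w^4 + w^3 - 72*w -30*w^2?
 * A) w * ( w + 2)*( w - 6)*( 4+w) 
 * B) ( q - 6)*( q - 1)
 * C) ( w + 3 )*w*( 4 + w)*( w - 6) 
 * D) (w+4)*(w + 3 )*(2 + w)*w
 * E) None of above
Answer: C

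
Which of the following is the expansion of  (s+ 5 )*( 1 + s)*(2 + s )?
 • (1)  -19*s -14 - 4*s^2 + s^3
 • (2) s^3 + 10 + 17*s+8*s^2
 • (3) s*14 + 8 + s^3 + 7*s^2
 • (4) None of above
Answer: 2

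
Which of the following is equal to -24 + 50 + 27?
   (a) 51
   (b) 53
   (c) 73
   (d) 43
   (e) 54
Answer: b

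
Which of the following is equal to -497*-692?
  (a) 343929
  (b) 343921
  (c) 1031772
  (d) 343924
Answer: d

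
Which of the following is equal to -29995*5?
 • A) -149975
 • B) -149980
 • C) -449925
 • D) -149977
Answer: A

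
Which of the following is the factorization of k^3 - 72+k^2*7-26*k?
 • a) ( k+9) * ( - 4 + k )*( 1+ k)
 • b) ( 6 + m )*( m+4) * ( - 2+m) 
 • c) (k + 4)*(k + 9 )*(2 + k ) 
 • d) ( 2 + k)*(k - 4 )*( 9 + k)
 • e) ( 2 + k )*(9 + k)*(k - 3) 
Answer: d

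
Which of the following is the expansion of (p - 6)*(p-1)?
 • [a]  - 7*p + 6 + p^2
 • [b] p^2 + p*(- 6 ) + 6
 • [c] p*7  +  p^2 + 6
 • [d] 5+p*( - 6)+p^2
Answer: a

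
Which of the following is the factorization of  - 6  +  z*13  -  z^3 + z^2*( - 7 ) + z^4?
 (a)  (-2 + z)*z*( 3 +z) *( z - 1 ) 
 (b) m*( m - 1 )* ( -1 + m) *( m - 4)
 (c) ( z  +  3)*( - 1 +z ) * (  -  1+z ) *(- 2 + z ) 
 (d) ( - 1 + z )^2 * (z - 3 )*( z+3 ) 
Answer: c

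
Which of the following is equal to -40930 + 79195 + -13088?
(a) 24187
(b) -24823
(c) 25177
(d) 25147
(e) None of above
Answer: c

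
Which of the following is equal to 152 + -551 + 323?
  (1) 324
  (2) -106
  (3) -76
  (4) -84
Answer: 3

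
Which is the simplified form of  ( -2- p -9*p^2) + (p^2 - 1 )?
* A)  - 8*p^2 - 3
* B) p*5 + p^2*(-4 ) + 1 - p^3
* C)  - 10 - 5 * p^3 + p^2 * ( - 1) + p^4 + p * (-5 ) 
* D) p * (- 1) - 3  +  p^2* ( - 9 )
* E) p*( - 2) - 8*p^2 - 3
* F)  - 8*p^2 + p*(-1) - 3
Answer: F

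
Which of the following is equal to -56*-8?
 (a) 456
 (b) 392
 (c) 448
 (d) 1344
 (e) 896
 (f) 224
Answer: c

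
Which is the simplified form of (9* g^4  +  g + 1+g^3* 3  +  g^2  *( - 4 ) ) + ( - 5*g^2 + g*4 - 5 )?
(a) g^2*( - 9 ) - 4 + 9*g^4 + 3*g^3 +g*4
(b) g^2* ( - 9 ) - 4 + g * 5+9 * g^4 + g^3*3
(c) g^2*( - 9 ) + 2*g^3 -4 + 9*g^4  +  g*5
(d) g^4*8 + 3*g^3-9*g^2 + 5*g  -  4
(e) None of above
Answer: b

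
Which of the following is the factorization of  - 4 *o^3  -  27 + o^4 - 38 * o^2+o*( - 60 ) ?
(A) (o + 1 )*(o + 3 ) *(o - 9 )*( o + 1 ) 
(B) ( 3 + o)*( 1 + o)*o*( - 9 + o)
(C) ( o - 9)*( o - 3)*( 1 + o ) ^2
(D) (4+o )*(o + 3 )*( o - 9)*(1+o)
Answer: A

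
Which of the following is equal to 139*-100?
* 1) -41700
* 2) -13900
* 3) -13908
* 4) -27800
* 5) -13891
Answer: 2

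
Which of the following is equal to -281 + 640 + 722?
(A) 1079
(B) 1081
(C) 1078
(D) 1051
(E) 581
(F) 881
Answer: B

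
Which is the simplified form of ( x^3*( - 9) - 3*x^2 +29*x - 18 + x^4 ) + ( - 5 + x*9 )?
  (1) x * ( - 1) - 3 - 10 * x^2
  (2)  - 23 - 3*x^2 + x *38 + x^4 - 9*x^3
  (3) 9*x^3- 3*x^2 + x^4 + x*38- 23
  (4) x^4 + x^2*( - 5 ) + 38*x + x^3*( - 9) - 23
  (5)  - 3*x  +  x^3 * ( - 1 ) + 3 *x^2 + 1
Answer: 2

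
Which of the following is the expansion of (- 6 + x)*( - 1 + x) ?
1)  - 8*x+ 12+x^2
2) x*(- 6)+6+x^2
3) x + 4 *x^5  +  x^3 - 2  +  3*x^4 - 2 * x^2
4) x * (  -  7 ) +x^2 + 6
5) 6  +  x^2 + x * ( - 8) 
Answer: 4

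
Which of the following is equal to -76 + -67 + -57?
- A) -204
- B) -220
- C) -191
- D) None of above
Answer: D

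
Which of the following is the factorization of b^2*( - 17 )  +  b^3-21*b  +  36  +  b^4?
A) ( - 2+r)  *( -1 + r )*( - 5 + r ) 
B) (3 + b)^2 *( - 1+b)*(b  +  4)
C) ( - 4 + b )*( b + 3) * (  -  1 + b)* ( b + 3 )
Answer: C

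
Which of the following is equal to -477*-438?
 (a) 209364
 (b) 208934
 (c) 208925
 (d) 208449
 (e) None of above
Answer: e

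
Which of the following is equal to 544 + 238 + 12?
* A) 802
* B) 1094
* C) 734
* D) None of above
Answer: D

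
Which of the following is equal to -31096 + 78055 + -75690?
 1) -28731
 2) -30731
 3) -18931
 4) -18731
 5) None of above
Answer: 1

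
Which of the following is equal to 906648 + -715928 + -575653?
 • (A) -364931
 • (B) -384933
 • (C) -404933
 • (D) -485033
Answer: B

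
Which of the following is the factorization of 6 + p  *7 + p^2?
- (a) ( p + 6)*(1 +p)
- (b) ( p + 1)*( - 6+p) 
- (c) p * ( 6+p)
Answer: a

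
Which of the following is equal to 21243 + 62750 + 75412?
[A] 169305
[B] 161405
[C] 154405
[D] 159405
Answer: D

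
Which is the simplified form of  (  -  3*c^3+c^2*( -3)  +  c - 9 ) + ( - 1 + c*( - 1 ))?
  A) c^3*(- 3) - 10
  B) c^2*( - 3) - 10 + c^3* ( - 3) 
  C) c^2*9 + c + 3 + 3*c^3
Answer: B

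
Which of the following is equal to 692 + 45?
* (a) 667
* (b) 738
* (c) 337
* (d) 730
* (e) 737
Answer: e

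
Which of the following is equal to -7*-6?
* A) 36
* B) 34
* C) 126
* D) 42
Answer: D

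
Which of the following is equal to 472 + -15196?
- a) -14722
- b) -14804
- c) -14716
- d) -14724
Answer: d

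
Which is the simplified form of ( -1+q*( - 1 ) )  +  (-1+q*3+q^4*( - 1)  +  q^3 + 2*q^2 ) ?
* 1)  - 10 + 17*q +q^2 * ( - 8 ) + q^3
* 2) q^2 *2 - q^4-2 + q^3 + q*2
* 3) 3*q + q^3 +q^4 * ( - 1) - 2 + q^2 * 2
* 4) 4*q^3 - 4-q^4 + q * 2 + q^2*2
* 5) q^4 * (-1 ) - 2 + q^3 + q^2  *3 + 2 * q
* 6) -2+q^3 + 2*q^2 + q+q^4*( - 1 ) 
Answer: 2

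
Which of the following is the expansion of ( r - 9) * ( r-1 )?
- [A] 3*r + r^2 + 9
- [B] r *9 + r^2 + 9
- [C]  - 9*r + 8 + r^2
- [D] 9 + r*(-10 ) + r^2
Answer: D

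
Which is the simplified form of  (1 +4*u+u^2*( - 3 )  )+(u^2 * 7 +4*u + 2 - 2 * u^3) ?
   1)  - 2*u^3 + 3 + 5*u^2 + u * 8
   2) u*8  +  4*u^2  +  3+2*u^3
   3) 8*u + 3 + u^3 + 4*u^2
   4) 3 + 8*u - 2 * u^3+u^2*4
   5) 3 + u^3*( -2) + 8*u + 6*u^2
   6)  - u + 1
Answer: 4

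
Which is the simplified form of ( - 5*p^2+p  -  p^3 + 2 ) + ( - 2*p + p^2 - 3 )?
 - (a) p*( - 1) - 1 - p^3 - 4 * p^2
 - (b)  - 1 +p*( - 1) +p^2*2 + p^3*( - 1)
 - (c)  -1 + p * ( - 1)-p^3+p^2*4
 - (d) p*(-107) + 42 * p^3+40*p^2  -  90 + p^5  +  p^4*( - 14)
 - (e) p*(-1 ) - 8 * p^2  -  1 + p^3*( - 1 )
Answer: a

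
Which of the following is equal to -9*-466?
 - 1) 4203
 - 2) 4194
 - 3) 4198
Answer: 2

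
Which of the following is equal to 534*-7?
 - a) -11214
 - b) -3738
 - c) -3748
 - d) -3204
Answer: b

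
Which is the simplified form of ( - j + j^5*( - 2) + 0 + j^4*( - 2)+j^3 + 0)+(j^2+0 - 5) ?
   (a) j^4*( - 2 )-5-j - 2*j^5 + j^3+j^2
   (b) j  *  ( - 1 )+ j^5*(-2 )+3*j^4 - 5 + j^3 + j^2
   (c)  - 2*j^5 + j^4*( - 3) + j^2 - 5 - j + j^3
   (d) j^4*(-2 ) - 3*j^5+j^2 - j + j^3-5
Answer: a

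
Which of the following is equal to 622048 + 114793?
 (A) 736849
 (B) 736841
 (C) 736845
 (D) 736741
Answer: B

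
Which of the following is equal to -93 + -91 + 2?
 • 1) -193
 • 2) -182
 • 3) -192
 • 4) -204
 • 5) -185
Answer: 2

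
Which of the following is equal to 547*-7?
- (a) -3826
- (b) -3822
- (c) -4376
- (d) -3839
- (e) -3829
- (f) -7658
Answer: e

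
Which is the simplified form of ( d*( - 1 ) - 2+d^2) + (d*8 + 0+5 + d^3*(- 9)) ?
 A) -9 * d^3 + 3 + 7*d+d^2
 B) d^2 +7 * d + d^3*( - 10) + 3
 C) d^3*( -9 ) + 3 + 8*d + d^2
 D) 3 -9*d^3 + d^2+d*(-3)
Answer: A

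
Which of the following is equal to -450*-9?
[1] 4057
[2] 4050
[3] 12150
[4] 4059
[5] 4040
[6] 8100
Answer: 2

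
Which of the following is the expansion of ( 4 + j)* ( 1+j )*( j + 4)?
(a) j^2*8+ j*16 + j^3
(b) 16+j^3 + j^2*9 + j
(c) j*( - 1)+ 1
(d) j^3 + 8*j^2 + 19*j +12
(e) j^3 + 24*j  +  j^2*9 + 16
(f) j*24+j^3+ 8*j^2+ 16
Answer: e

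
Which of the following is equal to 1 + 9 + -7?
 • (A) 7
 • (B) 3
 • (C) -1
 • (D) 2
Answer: B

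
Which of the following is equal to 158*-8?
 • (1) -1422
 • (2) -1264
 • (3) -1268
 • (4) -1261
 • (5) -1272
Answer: 2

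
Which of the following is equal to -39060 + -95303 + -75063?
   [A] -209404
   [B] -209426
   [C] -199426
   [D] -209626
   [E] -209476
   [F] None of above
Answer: B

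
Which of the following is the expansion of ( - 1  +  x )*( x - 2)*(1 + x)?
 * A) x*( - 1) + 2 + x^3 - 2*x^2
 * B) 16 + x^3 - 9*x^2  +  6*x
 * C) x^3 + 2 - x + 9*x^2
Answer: A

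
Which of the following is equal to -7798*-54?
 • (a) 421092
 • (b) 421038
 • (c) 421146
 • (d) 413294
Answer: a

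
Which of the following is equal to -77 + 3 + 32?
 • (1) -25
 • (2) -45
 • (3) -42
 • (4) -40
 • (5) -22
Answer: 3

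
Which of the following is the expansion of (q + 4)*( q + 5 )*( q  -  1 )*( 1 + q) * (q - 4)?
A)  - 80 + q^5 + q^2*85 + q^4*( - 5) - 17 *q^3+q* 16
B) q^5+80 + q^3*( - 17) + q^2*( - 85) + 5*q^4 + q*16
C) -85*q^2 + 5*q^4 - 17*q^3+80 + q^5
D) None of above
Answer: B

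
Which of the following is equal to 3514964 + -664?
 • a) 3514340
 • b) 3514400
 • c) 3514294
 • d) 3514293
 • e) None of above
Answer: e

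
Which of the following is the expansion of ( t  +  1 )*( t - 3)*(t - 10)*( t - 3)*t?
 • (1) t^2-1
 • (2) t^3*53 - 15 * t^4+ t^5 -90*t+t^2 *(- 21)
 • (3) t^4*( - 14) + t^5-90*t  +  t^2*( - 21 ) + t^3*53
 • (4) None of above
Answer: 2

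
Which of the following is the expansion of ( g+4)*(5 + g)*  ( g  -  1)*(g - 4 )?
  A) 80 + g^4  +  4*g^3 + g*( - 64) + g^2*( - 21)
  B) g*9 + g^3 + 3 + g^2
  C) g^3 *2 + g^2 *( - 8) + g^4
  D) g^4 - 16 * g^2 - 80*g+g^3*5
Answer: A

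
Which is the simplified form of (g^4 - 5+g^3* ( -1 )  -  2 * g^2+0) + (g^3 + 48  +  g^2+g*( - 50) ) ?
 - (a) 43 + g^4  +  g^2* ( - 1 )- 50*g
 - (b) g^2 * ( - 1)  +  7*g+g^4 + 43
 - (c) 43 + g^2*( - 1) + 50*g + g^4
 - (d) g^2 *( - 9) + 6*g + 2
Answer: a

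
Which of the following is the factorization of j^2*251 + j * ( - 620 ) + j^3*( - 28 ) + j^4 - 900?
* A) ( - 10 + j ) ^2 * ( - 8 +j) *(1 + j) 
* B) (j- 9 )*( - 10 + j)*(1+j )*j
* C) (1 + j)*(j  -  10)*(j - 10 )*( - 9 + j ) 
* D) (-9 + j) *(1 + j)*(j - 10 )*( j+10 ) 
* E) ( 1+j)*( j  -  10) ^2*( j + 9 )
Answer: C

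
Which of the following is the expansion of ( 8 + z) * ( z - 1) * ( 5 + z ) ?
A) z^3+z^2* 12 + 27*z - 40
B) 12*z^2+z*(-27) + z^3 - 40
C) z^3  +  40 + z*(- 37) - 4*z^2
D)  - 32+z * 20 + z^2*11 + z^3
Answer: A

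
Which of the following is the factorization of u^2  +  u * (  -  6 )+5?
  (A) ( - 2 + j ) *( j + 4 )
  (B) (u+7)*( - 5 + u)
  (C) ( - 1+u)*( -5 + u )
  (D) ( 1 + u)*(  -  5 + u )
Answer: C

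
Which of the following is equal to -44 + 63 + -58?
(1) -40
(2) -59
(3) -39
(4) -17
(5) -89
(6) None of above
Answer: 3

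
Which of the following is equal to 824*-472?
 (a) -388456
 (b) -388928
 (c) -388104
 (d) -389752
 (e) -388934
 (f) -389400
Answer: b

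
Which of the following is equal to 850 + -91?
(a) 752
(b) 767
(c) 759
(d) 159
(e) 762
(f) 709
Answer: c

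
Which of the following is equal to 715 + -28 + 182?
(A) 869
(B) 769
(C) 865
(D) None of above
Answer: A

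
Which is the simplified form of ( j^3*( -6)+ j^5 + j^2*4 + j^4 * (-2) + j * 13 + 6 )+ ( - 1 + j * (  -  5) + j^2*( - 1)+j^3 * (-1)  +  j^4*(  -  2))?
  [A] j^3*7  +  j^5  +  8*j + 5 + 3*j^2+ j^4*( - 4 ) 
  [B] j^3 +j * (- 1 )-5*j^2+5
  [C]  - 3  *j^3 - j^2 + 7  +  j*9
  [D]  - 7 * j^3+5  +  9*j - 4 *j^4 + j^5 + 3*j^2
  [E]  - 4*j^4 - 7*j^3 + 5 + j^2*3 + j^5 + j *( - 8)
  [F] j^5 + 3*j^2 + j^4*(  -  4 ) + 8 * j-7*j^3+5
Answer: F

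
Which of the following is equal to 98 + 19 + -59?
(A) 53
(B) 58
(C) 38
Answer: B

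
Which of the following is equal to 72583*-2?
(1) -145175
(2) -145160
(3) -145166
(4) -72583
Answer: 3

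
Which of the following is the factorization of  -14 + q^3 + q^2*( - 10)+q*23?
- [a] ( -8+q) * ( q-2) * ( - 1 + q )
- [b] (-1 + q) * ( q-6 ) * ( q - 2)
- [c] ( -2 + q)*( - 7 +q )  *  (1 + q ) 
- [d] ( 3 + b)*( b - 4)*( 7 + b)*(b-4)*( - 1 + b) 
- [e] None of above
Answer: e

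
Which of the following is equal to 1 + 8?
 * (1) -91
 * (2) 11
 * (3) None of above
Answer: 3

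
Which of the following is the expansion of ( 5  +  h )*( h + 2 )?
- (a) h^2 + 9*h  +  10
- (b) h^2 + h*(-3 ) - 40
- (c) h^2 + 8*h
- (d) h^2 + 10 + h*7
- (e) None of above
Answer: d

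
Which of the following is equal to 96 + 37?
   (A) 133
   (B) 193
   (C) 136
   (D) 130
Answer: A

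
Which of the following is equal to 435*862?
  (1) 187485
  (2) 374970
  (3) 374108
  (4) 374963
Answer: 2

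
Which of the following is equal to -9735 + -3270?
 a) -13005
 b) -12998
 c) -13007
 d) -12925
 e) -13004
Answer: a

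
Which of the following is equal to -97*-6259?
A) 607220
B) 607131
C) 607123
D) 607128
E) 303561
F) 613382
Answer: C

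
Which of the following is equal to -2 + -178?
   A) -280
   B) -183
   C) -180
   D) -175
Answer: C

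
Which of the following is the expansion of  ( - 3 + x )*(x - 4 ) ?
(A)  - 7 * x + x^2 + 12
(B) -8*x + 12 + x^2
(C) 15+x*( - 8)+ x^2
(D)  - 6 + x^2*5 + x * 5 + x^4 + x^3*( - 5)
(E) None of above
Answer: A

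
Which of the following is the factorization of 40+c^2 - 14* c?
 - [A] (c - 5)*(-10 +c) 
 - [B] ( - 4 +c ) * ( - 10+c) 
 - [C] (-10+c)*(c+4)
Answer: B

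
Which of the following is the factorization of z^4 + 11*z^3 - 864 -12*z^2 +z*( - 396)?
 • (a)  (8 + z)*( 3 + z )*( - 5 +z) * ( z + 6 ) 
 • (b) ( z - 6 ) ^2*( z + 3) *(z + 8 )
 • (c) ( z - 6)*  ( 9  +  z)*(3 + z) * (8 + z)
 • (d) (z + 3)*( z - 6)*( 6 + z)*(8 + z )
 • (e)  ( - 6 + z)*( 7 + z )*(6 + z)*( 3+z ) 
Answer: d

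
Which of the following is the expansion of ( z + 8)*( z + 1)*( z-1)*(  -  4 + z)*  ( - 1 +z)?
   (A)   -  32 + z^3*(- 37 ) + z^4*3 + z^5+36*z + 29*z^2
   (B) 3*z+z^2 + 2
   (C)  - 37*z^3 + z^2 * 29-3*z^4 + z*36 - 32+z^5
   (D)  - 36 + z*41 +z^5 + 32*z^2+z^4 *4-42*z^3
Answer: A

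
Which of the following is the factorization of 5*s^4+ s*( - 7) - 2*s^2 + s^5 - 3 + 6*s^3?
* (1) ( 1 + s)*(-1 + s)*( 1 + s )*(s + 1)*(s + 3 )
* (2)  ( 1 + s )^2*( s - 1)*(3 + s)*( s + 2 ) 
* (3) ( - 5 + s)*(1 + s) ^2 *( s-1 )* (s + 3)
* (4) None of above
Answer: 1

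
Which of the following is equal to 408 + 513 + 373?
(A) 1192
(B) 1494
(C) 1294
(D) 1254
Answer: C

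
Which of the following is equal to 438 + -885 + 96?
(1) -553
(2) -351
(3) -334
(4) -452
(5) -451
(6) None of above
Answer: 2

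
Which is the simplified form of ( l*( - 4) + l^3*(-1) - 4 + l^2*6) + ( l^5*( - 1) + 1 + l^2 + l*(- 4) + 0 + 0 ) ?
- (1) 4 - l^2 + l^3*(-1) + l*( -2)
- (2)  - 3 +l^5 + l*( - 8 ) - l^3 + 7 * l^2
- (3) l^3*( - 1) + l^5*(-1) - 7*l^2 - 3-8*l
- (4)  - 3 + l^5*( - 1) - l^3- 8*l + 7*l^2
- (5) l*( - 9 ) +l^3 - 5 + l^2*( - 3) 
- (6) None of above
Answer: 4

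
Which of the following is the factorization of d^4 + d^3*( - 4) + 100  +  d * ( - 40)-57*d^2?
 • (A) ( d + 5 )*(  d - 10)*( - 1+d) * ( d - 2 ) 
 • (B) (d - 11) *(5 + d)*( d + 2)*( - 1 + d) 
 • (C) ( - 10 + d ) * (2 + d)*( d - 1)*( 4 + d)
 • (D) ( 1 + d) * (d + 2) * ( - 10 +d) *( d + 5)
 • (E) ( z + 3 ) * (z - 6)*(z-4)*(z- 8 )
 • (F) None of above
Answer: F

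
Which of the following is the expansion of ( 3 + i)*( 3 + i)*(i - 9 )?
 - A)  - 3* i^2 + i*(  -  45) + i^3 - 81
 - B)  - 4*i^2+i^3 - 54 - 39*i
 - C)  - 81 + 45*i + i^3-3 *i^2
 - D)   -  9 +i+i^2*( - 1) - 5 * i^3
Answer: A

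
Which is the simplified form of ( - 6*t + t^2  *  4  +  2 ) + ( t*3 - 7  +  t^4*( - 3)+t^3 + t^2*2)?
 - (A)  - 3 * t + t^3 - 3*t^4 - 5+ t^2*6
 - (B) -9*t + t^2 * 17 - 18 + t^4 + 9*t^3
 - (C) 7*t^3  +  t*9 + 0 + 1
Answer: A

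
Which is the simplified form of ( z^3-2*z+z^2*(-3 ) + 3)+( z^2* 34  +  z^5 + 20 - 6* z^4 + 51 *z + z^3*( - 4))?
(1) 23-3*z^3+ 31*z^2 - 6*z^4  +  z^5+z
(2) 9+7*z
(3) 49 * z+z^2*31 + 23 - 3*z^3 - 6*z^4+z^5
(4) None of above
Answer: 3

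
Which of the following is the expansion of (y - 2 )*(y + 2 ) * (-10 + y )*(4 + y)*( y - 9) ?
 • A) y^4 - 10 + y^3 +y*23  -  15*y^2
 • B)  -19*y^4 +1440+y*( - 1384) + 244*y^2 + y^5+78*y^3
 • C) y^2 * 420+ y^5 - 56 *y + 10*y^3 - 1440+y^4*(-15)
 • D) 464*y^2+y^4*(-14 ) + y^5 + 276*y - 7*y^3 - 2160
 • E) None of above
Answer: C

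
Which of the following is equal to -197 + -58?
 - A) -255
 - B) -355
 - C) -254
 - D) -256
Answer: A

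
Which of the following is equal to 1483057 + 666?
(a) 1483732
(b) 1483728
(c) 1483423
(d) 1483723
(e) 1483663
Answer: d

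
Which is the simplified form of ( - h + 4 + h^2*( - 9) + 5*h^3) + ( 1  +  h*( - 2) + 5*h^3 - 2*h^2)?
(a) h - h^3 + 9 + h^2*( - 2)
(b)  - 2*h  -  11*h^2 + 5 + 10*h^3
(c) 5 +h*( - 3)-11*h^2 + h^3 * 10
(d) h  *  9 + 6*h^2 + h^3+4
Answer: c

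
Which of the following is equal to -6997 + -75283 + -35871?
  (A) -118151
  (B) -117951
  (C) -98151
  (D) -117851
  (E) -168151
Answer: A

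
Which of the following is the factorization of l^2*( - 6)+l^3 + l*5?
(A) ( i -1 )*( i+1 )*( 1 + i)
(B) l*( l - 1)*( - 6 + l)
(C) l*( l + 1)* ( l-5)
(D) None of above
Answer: D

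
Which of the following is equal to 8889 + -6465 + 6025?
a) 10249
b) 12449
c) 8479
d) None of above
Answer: d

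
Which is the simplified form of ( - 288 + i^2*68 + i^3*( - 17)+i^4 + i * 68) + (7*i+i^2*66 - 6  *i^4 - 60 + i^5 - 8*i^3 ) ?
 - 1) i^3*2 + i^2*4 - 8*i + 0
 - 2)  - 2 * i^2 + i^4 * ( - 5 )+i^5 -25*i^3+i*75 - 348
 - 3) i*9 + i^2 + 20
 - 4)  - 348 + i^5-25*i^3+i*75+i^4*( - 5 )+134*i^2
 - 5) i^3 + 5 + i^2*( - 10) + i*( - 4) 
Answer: 4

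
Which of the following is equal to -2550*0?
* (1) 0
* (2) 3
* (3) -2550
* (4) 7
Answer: 1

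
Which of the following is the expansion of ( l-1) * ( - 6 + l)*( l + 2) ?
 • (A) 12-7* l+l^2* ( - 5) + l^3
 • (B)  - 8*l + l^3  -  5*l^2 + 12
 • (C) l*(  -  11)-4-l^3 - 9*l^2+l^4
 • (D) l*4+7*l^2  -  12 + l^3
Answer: B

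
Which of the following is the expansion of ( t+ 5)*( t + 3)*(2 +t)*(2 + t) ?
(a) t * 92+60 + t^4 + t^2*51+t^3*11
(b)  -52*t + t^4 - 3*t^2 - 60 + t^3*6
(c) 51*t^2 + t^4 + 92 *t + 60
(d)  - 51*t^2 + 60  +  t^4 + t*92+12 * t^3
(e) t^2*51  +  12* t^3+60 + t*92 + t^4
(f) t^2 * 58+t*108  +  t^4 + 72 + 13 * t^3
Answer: e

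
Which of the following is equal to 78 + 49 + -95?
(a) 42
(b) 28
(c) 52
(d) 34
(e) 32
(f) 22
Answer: e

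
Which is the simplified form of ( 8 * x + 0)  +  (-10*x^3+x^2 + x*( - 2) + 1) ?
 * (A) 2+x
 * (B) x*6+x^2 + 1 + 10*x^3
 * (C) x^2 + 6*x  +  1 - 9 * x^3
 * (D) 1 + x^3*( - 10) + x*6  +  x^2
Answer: D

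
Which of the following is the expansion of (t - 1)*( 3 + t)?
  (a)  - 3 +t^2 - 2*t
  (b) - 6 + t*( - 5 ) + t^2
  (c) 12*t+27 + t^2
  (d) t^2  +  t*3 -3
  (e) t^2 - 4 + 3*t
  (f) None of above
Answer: f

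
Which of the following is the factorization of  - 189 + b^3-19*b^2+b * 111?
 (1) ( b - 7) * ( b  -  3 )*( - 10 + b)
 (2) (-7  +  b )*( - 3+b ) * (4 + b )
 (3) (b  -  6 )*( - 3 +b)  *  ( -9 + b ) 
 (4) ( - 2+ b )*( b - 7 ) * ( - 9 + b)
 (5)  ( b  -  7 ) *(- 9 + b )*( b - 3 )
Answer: 5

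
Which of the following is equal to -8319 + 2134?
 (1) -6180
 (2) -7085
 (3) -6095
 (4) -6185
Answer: 4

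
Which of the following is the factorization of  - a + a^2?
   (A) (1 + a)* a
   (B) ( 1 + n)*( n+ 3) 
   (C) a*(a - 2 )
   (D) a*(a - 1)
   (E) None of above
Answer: D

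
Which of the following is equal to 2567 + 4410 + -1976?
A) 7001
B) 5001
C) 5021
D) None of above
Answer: B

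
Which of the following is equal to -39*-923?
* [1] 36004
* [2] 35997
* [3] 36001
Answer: 2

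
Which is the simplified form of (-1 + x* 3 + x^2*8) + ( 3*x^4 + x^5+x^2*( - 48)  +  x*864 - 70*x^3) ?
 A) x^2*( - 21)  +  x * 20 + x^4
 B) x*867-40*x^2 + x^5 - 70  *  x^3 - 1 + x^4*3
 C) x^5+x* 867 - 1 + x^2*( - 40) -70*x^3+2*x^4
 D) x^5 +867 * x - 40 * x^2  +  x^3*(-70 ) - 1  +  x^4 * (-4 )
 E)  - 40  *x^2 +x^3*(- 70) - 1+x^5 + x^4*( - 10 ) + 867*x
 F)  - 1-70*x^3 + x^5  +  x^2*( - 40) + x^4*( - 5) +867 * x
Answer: B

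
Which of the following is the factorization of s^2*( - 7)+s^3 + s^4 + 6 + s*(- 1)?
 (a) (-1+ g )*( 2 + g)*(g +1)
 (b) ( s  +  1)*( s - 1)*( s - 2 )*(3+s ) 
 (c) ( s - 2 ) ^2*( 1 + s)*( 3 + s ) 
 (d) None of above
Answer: b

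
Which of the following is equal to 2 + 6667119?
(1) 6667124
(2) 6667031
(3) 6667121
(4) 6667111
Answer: 3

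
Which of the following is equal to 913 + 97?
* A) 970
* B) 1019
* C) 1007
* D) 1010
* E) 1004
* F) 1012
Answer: D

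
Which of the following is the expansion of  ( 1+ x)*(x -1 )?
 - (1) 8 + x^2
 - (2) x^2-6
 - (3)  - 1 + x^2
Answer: 3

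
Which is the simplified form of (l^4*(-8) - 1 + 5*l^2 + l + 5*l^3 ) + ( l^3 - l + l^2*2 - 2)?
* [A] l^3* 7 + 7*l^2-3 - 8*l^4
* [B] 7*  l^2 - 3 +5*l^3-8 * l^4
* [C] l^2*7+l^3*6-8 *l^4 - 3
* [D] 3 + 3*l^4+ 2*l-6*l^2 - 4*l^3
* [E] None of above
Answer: C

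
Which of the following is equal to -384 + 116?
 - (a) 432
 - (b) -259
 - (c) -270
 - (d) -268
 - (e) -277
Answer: d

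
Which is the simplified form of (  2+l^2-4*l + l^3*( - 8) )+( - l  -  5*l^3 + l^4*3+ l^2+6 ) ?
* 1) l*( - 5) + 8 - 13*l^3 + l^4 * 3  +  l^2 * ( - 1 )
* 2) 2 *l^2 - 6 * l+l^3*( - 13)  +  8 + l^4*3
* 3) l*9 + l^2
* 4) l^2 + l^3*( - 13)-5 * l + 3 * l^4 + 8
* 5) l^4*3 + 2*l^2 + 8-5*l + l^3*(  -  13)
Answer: 5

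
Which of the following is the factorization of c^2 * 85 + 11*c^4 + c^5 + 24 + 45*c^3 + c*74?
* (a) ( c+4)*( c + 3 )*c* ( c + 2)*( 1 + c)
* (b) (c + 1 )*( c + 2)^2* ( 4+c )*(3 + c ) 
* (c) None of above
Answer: c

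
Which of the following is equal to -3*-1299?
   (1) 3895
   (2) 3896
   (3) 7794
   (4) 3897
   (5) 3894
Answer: 4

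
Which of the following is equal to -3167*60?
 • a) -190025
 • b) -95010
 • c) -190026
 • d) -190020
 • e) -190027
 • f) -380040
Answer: d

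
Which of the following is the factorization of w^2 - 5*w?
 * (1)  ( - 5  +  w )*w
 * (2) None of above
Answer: 1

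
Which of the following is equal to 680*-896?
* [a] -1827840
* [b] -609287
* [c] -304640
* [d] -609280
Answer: d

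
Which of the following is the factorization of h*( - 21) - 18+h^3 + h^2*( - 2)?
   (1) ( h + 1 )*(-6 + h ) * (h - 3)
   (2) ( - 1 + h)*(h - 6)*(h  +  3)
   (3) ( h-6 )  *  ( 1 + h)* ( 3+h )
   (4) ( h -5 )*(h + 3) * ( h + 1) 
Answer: 3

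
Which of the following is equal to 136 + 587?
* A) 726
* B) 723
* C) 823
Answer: B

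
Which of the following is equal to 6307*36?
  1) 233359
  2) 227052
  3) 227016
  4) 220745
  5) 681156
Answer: 2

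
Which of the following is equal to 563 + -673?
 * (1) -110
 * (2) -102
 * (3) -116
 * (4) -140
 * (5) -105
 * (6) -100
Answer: 1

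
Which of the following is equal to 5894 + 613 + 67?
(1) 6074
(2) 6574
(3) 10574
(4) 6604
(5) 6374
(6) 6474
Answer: 2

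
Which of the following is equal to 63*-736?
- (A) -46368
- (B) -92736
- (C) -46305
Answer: A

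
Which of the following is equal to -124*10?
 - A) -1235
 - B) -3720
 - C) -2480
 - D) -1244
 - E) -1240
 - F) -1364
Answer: E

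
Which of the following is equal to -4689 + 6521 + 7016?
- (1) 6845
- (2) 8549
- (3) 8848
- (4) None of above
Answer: 3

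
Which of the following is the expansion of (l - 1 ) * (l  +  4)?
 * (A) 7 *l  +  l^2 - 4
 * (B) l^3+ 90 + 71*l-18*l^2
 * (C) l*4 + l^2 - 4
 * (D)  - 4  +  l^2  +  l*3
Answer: D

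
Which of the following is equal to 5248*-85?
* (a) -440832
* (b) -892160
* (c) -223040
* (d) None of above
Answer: d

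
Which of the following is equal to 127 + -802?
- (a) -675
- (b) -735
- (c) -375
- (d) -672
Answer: a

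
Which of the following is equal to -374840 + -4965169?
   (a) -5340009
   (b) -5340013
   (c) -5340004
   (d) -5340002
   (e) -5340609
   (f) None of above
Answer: a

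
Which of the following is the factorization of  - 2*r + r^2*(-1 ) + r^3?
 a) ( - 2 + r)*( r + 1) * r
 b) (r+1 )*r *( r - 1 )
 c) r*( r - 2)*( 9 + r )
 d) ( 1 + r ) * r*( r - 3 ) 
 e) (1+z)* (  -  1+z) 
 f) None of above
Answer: a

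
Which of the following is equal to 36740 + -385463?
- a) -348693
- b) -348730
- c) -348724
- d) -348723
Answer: d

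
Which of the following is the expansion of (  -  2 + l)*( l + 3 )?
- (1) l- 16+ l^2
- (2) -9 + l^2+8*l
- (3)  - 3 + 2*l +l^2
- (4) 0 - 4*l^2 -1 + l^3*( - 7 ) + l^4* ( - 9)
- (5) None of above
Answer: 5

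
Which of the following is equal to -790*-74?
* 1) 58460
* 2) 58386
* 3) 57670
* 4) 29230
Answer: 1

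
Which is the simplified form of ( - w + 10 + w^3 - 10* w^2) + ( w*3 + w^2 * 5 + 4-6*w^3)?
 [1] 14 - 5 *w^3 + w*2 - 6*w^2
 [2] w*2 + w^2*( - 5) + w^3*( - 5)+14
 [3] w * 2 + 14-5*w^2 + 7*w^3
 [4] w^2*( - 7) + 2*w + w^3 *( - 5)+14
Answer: 2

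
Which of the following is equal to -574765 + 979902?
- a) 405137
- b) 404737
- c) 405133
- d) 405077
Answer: a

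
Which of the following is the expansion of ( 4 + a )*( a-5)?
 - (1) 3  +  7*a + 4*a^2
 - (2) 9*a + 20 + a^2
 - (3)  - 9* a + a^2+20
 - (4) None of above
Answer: 4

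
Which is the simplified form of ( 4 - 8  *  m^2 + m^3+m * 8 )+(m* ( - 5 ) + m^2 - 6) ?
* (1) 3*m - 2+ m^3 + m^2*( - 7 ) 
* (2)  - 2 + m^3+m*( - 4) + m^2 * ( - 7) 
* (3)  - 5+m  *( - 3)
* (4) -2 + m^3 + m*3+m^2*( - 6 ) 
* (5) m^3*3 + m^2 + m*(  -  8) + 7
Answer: 1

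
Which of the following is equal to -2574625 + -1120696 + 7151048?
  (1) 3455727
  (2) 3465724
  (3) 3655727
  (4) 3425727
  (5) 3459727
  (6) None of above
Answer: 1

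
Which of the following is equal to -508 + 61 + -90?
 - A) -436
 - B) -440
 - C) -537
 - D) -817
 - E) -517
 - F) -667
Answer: C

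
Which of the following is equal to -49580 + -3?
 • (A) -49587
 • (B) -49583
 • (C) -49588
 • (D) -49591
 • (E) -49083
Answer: B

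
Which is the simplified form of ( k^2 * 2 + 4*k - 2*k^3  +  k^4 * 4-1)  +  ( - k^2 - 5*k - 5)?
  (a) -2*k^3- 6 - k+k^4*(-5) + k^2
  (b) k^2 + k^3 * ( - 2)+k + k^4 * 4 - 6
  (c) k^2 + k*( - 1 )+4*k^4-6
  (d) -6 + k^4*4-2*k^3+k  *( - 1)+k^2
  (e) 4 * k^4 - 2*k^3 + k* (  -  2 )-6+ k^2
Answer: d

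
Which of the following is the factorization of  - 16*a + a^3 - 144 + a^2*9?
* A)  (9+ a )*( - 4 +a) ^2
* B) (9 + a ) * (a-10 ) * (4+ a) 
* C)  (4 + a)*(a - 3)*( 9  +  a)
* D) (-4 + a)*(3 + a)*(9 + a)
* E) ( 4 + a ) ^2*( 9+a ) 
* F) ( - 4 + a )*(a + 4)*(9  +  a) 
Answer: F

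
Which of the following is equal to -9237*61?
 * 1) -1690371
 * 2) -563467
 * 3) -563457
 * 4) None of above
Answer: 3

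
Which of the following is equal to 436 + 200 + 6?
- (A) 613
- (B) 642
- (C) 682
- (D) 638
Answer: B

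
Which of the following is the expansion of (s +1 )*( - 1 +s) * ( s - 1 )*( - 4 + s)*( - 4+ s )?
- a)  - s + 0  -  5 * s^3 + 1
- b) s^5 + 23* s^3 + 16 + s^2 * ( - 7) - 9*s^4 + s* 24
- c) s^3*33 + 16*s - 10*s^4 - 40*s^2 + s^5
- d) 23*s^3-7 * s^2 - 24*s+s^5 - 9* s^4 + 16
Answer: d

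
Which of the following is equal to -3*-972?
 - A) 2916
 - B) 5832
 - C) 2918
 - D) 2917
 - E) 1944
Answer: A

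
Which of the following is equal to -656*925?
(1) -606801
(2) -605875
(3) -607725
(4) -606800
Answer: 4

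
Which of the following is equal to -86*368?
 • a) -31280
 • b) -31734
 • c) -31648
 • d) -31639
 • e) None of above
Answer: c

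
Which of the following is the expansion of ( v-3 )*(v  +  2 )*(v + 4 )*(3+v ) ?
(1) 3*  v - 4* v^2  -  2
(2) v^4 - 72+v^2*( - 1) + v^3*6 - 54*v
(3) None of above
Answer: 2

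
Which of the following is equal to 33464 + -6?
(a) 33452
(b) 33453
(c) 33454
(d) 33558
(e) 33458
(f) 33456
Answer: e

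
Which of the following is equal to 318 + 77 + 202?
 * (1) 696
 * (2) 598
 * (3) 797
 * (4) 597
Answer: 4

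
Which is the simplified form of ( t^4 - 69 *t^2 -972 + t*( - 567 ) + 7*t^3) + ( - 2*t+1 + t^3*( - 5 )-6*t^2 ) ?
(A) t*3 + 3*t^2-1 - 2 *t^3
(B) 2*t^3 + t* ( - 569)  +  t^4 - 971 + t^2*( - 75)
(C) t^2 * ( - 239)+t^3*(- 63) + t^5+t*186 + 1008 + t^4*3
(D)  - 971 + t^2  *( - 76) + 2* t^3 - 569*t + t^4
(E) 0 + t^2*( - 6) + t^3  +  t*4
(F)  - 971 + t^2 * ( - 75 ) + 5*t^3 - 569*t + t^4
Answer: B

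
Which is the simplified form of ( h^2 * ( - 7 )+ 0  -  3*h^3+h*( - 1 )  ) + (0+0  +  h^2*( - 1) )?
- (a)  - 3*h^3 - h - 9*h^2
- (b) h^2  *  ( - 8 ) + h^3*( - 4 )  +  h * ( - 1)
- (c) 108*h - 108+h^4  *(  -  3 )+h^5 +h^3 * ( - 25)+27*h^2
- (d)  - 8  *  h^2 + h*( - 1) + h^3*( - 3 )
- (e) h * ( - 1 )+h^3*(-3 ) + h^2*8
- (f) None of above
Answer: d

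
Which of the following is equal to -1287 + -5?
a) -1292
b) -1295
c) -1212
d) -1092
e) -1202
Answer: a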